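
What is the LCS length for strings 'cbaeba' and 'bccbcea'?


DP table for LCS of 'cbaeba' and 'bccbcea':
       b  c  c  b  c  e  a
    0  0  0  0  0  0  0  0
  c 0  0  1  1  1  1  1  1
  b 0  1  1  1  2  2  2  2
  a 0  1  1  1  2  2  2  3
  e 0  1  1  1  2  2  3  3
  b 0  1  1  1  2  2  3  3
  a 0  1  1  1  2  2  3  4
LCS: 'cbea'
LCS length = 4

4


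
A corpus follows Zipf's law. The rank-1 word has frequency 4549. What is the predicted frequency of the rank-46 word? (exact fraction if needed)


Zipf's law: freq(rank) = f1 / rank
f1 = 4549, rank = 46
freq = 4549 / 46
GCD(4549, 46) = 1
Simplified: 4549/46

4549/46


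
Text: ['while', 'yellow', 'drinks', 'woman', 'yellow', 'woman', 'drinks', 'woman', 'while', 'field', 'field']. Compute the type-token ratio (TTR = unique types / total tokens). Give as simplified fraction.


Tokens: 11
Unique types: ('drinks', 'field', 'while', 'woman', 'yellow') = 5
TTR = 5/11
Already in lowest terms.

5/11


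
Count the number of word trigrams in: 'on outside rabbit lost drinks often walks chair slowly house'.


Word trigrams from [10] words:
  Trigram 1: (on outside rabbit)
  Trigram 2: (outside rabbit lost)
  Trigram 3: (rabbit lost drinks)
  Trigram 4: (lost drinks often)
  Trigram 5: (drinks often walks)
  Trigram 6: (often walks chair)
  Trigram 7: (walks chair slowly)
  Trigram 8: (chair slowly house)
Total word trigrams: 10 - 2 = 8

8


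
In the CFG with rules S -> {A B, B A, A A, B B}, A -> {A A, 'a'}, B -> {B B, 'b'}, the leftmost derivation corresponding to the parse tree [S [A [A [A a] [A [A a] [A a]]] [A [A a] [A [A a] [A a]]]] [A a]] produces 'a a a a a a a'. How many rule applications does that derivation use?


Every bracketed nonterminal node [X ...] in the tree is produced by exactly one rule application.
Reading the tree off as a leftmost derivation:
  Step 1: S  =>  A A   (applied S -> A A)
  Step 2: A A  =>  A A A   (applied A -> A A)
  Step 3: A A A  =>  A A A A   (applied A -> A A)
  Step 4: A A A A  =>  a A A A   (applied A -> a)
  Step 5: a A A A  =>  a A A A A   (applied A -> A A)
  Step 6: a A A A A  =>  a a A A A   (applied A -> a)
  Step 7: a a A A A  =>  a a a A A   (applied A -> a)
  Step 8: a a a A A  =>  a a a A A A   (applied A -> A A)
  Step 9: a a a A A A  =>  a a a a A A   (applied A -> a)
  Step 10: a a a a A A  =>  a a a a A A A   (applied A -> A A)
  Step 11: a a a a A A A  =>  a a a a a A A   (applied A -> a)
  Step 12: a a a a a A A  =>  a a a a a a A   (applied A -> a)
  Step 13: a a a a a a A  =>  a a a a a a a   (applied A -> a)
Final yield: a a a a a a a
Total rewrite steps: 13

13


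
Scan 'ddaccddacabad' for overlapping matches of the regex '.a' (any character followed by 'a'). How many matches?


Pattern: .a means any character followed by 'a'.
Scanning 'ddaccddacabad' position-by-position:
  Pos 0: window 'dd' -> no
  Pos 1: window 'da' -> MATCH
  Pos 2: window 'ac' -> no
  Pos 3: window 'cc' -> no
  Pos 4: window 'cd' -> no
  Pos 5: window 'dd' -> no
  Pos 6: window 'da' -> MATCH
  Pos 7: window 'ac' -> no
  Pos 8: window 'ca' -> MATCH
  Pos 9: window 'ab' -> no
  Pos 10: window 'ba' -> MATCH
  Pos 11: window 'ad' -> no
  Pos 12: window 'd' -> no
Total matches: 4

4


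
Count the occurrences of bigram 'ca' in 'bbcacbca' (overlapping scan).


Scanning 'bbcacbca' for bigram 'ca':
  Position 0: 'bb' -> no
  Position 1: 'bc' -> no
  Position 2: 'ca' -> MATCH
  Position 3: 'ac' -> no
  Position 4: 'cb' -> no
  Position 5: 'bc' -> no
  Position 6: 'ca' -> MATCH
Total matches: 2

2


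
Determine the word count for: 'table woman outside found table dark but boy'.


Counting words by splitting on spaces:
  Word 1: 'table'
  Word 2: 'woman'
  Word 3: 'outside'
  Word 4: 'found'
  Word 5: 'table'
  Word 6: 'dark'
  Word 7: 'but'
  Word 8: 'boy'
Total words: 8

8


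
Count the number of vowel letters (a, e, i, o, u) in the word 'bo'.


Scanning each character of 'bo':
  Position 1: 'b' -> consonant (running count: 0)
  Position 2: 'o' -> vowel (running count: 1)
Total vowels: 1

1


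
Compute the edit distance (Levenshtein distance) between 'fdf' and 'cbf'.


Building DP table for s1='fdf' (len 3) and s2='cbf' (len 3):
       c  b  f
    0  1  2  3
  f 1  1  2  2
  d 2  2  2  3
  f 3  3  3  2
Edit distance = dp[3][3] = 2

2


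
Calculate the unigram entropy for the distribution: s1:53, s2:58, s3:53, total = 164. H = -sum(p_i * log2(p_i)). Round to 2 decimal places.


Computing entropy H = -sum(p_i * log2(p_i)):
  s1: p = 53/164 = 0.3232, -p*log2(p) = 0.5266
  s2: p = 58/164 = 0.3537, -p*log2(p) = 0.5303
  s3: p = 53/164 = 0.3232, -p*log2(p) = 0.5266
H = sum of terms = 1.5835
Rounded to 2 decimals: 1.58

1.58


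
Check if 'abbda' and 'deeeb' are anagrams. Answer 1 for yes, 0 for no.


Sort characters of 'abbda': 'aabbd'
Sort characters of 'deeeb': 'bdeee'
Sorted forms differ -> they are NOT anagrams
Result: 0

0


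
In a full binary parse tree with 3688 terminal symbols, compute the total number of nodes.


Leaf nodes (terminals): 3688
Internal nodes = n - 1 = 3688 - 1 = 3687
Total = leaves + internal = 3688 + 3687 = 7375

7375


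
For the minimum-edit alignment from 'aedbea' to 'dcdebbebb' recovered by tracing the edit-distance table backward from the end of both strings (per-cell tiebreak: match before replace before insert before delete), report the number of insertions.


Edit distance = 6. Backtracking from cell (6, 9) with preference match > replace > insert > delete,
then listing the resulting alignment 'aedbea' -> 'dcdebbebb' left to right:
  Step 1: insert 'd' [insertion #1]
  Step 2: insert 'c' [insertion #2]
  Step 3: replace a->d
  Step 4: keep 'e'
  Step 5: replace d->b
  Step 6: keep 'b'
  Step 7: keep 'e'
  Step 8: insert 'b' [insertion #3]
  Step 9: replace a->b
Total insertions: 3

3


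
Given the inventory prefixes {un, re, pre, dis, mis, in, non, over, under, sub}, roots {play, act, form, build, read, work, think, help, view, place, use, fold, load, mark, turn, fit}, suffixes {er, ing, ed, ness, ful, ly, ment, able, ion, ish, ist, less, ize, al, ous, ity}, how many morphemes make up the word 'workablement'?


Segmenting 'workablement' against the inventory:
  'work' -> root (morpheme 1)
  'able' -> suffix (morpheme 2)
  'ment' -> suffix (morpheme 3)
Total morphemes: 3

3


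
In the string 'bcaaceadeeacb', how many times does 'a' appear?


Scanning 'bcaaceadeeacb' for 'a':
  Position 2: 'a' -> MATCH (count: 1)
  Position 3: 'a' -> MATCH (count: 2)
  Position 6: 'a' -> MATCH (count: 3)
  Position 10: 'a' -> MATCH (count: 4)
Total occurrences of 'a': 4

4


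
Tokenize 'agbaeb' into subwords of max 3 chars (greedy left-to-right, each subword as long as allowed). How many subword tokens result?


'agbaeb' has 6 characters.
Chunking with max size 3:
  Chunk 1: 'agb' (positions 0-2)
  Chunk 2: 'aeb' (positions 3-5)
Total chunks: ceil(6 / 3) = 2

2


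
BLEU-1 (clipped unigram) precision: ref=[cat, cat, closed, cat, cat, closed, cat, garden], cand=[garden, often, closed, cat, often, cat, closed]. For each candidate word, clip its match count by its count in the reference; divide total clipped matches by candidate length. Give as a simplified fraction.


Reference word counts: {'cat': 5, 'closed': 2, 'garden': 1}
Checking each candidate word (with clipping):
  'garden' -> in reference (ref count 1, used 1/1) -> match (matches: 1)
  'often' -> not in reference -> no match (matches: 1)
  'closed' -> in reference (ref count 2, used 1/2) -> match (matches: 2)
  'cat' -> in reference (ref count 5, used 1/5) -> match (matches: 3)
  'often' -> not in reference -> no match (matches: 3)
  'cat' -> in reference (ref count 5, used 2/5) -> match (matches: 4)
  'closed' -> in reference (ref count 2, used 2/2) -> match (matches: 5)
Clipped matches: 5, Candidate length: 7
Precision = 5/7

5/7


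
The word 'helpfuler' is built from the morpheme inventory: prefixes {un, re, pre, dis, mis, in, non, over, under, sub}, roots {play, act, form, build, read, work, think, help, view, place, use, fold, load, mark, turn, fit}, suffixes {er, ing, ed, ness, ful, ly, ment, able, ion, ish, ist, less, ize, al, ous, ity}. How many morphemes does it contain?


Segmenting 'helpfuler' against the inventory:
  'help' -> root (morpheme 1)
  'ful' -> suffix (morpheme 2)
  'er' -> suffix (morpheme 3)
Total morphemes: 3

3


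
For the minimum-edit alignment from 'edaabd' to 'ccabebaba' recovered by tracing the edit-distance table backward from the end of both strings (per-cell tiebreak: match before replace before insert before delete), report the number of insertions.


Edit distance = 6. Backtracking from cell (6, 9) with preference match > replace > insert > delete,
then listing the resulting alignment 'edaabd' -> 'ccabebaba' left to right:
  Step 1: replace e->c
  Step 2: replace d->c
  Step 3: keep 'a'
  Step 4: insert 'b' [insertion #1]
  Step 5: insert 'e' [insertion #2]
  Step 6: insert 'b' [insertion #3]
  Step 7: keep 'a'
  Step 8: keep 'b'
  Step 9: replace d->a
Total insertions: 3

3


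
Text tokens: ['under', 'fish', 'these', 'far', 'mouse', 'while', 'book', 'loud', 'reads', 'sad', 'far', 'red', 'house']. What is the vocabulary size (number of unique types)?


Listing all tokens and tracking unique types:
  Token 1: 'under' -> NEW (unique so far: 1)
  Token 2: 'fish' -> NEW (unique so far: 2)
  Token 3: 'these' -> NEW (unique so far: 3)
  Token 4: 'far' -> NEW (unique so far: 4)
  Token 5: 'mouse' -> NEW (unique so far: 5)
  Token 6: 'while' -> NEW (unique so far: 6)
  Token 7: 'book' -> NEW (unique so far: 7)
  Token 8: 'loud' -> NEW (unique so far: 8)
  Token 9: 'reads' -> NEW (unique so far: 9)
  Token 10: 'sad' -> NEW (unique so far: 10)
  Token 11: 'far' -> duplicate (unique so far: 10)
  Token 12: 'red' -> NEW (unique so far: 11)
  Token 13: 'house' -> NEW (unique so far: 12)
Unique types: ('book', 'far', 'fish', 'house', 'loud', 'mouse', 'reads', 'red', 'sad', 'these', 'under', 'while')
Vocabulary size: 12

12


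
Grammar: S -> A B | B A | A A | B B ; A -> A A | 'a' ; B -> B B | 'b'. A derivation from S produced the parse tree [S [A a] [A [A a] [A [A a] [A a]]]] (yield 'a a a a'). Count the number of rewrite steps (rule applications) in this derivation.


Every bracketed nonterminal node [X ...] in the tree is produced by exactly one rule application.
Reading the tree off as a leftmost derivation:
  Step 1: S  =>  A A   (applied S -> A A)
  Step 2: A A  =>  a A   (applied A -> a)
  Step 3: a A  =>  a A A   (applied A -> A A)
  Step 4: a A A  =>  a a A   (applied A -> a)
  Step 5: a a A  =>  a a A A   (applied A -> A A)
  Step 6: a a A A  =>  a a a A   (applied A -> a)
  Step 7: a a a A  =>  a a a a   (applied A -> a)
Final yield: a a a a
Total rewrite steps: 7

7


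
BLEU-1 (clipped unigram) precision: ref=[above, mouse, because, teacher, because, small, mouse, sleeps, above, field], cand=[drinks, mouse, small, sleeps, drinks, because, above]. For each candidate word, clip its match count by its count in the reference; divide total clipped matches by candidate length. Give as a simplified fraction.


Reference word counts: {'above': 2, 'because': 2, 'field': 1, 'mouse': 2, 'sleeps': 1, 'small': 1, 'teacher': 1}
Checking each candidate word (with clipping):
  'drinks' -> not in reference -> no match (matches: 0)
  'mouse' -> in reference (ref count 2, used 1/2) -> match (matches: 1)
  'small' -> in reference (ref count 1, used 1/1) -> match (matches: 2)
  'sleeps' -> in reference (ref count 1, used 1/1) -> match (matches: 3)
  'drinks' -> not in reference -> no match (matches: 3)
  'because' -> in reference (ref count 2, used 1/2) -> match (matches: 4)
  'above' -> in reference (ref count 2, used 1/2) -> match (matches: 5)
Clipped matches: 5, Candidate length: 7
Precision = 5/7

5/7


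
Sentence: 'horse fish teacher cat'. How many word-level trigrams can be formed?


Word trigrams from [4] words:
  Trigram 1: (horse fish teacher)
  Trigram 2: (fish teacher cat)
Total word trigrams: 4 - 2 = 2

2


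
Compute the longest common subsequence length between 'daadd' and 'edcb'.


DP table for LCS of 'daadd' and 'edcb':
       e  d  c  b
    0  0  0  0  0
  d 0  0  1  1  1
  a 0  0  1  1  1
  a 0  0  1  1  1
  d 0  0  1  1  1
  d 0  0  1  1  1
LCS: 'd'
LCS length = 1

1


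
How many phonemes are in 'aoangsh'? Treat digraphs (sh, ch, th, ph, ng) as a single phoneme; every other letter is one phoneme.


Parsing 'aoangsh' greedily, digraphs first:
  'a' -> vowel phoneme (phonemes so far: 1)
  'o' -> vowel phoneme (phonemes so far: 2)
  'a' -> vowel phoneme (phonemes so far: 3)
  'ng' -> digraph (1 consonant phoneme) (phonemes so far: 4)
  'sh' -> digraph (1 consonant phoneme) (phonemes so far: 5)
Total phonemes: 5

5


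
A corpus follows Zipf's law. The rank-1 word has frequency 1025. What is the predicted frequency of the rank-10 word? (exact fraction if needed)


Zipf's law: freq(rank) = f1 / rank
f1 = 1025, rank = 10
freq = 1025 / 10
GCD(1025, 10) = 5
Simplified: 205/2

205/2


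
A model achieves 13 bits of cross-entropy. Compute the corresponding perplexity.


Perplexity formula: PP = 2^H
H = 13
PP = 2^13
PP = 2^13 = 8192

8192


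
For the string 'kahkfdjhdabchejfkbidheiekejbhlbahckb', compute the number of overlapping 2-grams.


String 'kahkfdjhdabchejfkbidheiekejbhlbahckb' has length L = 36.
Number of overlapping n-grams = L - n + 1
Substituting: 36 - 2 + 1 = 35

35


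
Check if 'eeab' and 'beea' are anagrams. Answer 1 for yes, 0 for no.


Sort characters of 'eeab': 'abee'
Sort characters of 'beea': 'abee'
Sorted forms match -> they ARE anagrams
Result: 1

1


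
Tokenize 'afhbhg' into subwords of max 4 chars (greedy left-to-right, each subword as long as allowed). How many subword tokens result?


'afhbhg' has 6 characters.
Chunking with max size 4:
  Chunk 1: 'afhb' (positions 0-3)
  Chunk 2: 'hg' (positions 4-5)
Total chunks: ceil(6 / 4) = 2

2


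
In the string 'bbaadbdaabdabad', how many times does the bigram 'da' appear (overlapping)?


Scanning 'bbaadbdaabdabad' for bigram 'da':
  Position 0: 'bb' -> no
  Position 1: 'ba' -> no
  Position 2: 'aa' -> no
  Position 3: 'ad' -> no
  Position 4: 'db' -> no
  Position 5: 'bd' -> no
  Position 6: 'da' -> MATCH
  Position 7: 'aa' -> no
  Position 8: 'ab' -> no
  Position 9: 'bd' -> no
  Position 10: 'da' -> MATCH
  Position 11: 'ab' -> no
  Position 12: 'ba' -> no
  Position 13: 'ad' -> no
Total matches: 2

2


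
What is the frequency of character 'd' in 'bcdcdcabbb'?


Scanning 'bcdcdcabbb' for 'd':
  Position 2: 'd' -> MATCH (count: 1)
  Position 4: 'd' -> MATCH (count: 2)
Total occurrences of 'd': 2

2


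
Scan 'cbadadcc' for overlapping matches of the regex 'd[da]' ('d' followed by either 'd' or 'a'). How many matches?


Pattern: d[da] means 'd' followed by either 'd' or 'a'.
Scanning 'cbadadcc' position-by-position:
  Pos 0: window 'cb' -> no
  Pos 1: window 'ba' -> no
  Pos 2: window 'ad' -> no
  Pos 3: window 'da' -> MATCH
  Pos 4: window 'ad' -> no
  Pos 5: window 'dc' -> no
  Pos 6: window 'cc' -> no
  Pos 7: window 'c' -> no
Total matches: 1

1


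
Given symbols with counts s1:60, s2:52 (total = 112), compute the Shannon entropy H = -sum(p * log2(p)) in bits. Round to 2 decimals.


Computing entropy H = -sum(p_i * log2(p_i)):
  s1: p = 60/112 = 0.5357, -p*log2(p) = 0.4824
  s2: p = 52/112 = 0.4643, -p*log2(p) = 0.5139
H = sum of terms = 0.9963
Rounded to 2 decimals: 1.00

1.00


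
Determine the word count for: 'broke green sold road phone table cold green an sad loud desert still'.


Counting words by splitting on spaces:
  Word 1: 'broke'
  Word 2: 'green'
  Word 3: 'sold'
  Word 4: 'road'
  Word 5: 'phone'
  Word 6: 'table'
  Word 7: 'cold'
  Word 8: 'green'
  Word 9: 'an'
  Word 10: 'sad'
  Word 11: 'loud'
  Word 12: 'desert'
  Word 13: 'still'
Total words: 13

13


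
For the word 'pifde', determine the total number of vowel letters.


Scanning each character of 'pifde':
  Position 1: 'p' -> consonant (running count: 0)
  Position 2: 'i' -> vowel (running count: 1)
  Position 3: 'f' -> consonant (running count: 1)
  Position 4: 'd' -> consonant (running count: 1)
  Position 5: 'e' -> vowel (running count: 2)
Total vowels: 2

2


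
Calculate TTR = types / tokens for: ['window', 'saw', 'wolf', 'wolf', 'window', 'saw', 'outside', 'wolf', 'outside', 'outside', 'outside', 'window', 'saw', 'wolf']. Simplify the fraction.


Tokens: 14
Unique types: ('outside', 'saw', 'window', 'wolf') = 4
TTR = 4/14
Simplify: divide both by 2 -> 2/7
TTR = 2/7

2/7


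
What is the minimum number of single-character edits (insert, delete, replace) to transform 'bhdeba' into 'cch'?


Building DP table for s1='bhdeba' (len 6) and s2='cch' (len 3):
       c  c  h
    0  1  2  3
  b 1  1  2  3
  h 2  2  2  2
  d 3  3  3  3
  e 4  4  4  4
  b 5  5  5  5
  a 6  6  6  6
Edit distance = dp[6][3] = 6

6


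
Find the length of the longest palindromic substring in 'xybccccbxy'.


Scanning 'xybccccbxy' for palindromic substrings.
Substring at positions 2-7: 'bccccb'.
Check: reverse('bccccb') = 'bccccb' -> palindrome confirmed.
Neighbouring characters ('y' / 'x') break symmetry, so it cannot extend further.
No longer palindromic substring exists; longest length = 6

6


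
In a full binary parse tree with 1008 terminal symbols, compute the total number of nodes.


Leaf nodes (terminals): 1008
Internal nodes = n - 1 = 1008 - 1 = 1007
Total = leaves + internal = 1008 + 1007 = 2015

2015


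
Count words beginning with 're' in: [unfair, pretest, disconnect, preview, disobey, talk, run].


Checking each word for prefix 're':
  'unfair' -> no (count: 0)
  'pretest' -> no (count: 0)
  'disconnect' -> no (count: 0)
  'preview' -> no (count: 0)
  'disobey' -> no (count: 0)
  'talk' -> no (count: 0)
  'run' -> no (count: 0)
Total with prefix 're': 0

0


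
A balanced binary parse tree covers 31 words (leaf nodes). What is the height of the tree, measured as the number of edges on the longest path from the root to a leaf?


In a balanced binary tree with n leaves the deepest leaf is ceil(log2(n)) edges below the root.
log2(31) = 4.9542
ceil(4.9542) = 5
height (edges) = 5

5


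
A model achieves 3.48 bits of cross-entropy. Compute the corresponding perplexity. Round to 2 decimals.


Perplexity formula: PP = 2^H
H = 3.48
PP = 2^3.48
Decompose: 2^3.48 = 2^3 * 2^0.48
2^3 = 8, 2^0.48 ~ 1.3947437
PP ~ 8 * 1.3947437 = 11.1579496
Rounded to 2 decimals: 11.16

11.16


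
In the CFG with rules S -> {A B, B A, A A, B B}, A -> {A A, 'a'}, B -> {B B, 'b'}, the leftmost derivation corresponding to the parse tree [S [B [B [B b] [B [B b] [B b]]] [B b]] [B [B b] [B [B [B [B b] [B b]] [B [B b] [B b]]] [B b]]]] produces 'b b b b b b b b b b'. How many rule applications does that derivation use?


Every bracketed nonterminal node [X ...] in the tree is produced by exactly one rule application.
Reading the tree off as a leftmost derivation:
  Step 1: S  =>  B B   (applied S -> B B)
  Step 2: B B  =>  B B B   (applied B -> B B)
  Step 3: B B B  =>  B B B B   (applied B -> B B)
  Step 4: B B B B  =>  b B B B   (applied B -> b)
  Step 5: b B B B  =>  b B B B B   (applied B -> B B)
  Step 6: b B B B B  =>  b b B B B   (applied B -> b)
  Step 7: b b B B B  =>  b b b B B   (applied B -> b)
  Step 8: b b b B B  =>  b b b b B   (applied B -> b)
  Step 9: b b b b B  =>  b b b b B B   (applied B -> B B)
  Step 10: b b b b B B  =>  b b b b b B   (applied B -> b)
  Step 11: b b b b b B  =>  b b b b b B B   (applied B -> B B)
  Step 12: b b b b b B B  =>  b b b b b B B B   (applied B -> B B)
  Step 13: b b b b b B B B  =>  b b b b b B B B B   (applied B -> B B)
  Step 14: b b b b b B B B B  =>  b b b b b b B B B   (applied B -> b)
  Step 15: b b b b b b B B B  =>  b b b b b b b B B   (applied B -> b)
  Step 16: b b b b b b b B B  =>  b b b b b b b B B B   (applied B -> B B)
  Step 17: b b b b b b b B B B  =>  b b b b b b b b B B   (applied B -> b)
  Step 18: b b b b b b b b B B  =>  b b b b b b b b b B   (applied B -> b)
  Step 19: b b b b b b b b b B  =>  b b b b b b b b b b   (applied B -> b)
Final yield: b b b b b b b b b b
Total rewrite steps: 19

19


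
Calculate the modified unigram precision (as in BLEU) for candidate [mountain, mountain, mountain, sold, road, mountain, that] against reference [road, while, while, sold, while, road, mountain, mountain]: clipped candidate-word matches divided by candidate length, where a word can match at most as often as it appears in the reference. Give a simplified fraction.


Reference word counts: {'mountain': 2, 'road': 2, 'sold': 1, 'while': 3}
Checking each candidate word (with clipping):
  'mountain' -> in reference (ref count 2, used 1/2) -> match (matches: 1)
  'mountain' -> in reference (ref count 2, used 2/2) -> match (matches: 2)
  'mountain' -> ref count 2 already used up (2/2) -> clipped, no match (matches: 2)
  'sold' -> in reference (ref count 1, used 1/1) -> match (matches: 3)
  'road' -> in reference (ref count 2, used 1/2) -> match (matches: 4)
  'mountain' -> ref count 2 already used up (2/2) -> clipped, no match (matches: 4)
  'that' -> not in reference -> no match (matches: 4)
Clipped matches: 4, Candidate length: 7
Precision = 4/7

4/7


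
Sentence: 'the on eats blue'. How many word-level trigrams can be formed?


Word trigrams from [4] words:
  Trigram 1: (the on eats)
  Trigram 2: (on eats blue)
Total word trigrams: 4 - 2 = 2

2


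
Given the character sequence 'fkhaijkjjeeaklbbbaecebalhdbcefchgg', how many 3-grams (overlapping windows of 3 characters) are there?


String 'fkhaijkjjeeaklbbbaecebalhdbcefchgg' has length L = 34.
Number of overlapping n-grams = L - n + 1
Substituting: 34 - 3 + 1 = 32

32


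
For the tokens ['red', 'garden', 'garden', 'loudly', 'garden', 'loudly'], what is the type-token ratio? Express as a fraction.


Tokens: 6
Unique types: ('garden', 'loudly', 'red') = 3
TTR = 3/6
Simplify: divide both by 3 -> 1/2
TTR = 1/2

1/2


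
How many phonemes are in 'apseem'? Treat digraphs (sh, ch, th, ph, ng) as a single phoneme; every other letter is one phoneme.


Parsing 'apseem' greedily, digraphs first:
  'a' -> vowel phoneme (phonemes so far: 1)
  'p' -> consonant phoneme (phonemes so far: 2)
  's' -> consonant phoneme (phonemes so far: 3)
  'e' -> vowel phoneme (phonemes so far: 4)
  'e' -> vowel phoneme (phonemes so far: 5)
  'm' -> consonant phoneme (phonemes so far: 6)
Total phonemes: 6

6


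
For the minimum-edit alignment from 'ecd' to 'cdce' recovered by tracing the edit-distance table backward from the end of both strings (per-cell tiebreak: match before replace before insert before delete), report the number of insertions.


Edit distance = 3. Backtracking from cell (3, 4) with preference match > replace > insert > delete,
then listing the resulting alignment 'ecd' -> 'cdce' left to right:
  Step 1: insert 'c' [insertion #1]
  Step 2: replace e->d
  Step 3: keep 'c'
  Step 4: replace d->e
Total insertions: 1

1


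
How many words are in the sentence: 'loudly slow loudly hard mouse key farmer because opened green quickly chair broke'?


Counting words by splitting on spaces:
  Word 1: 'loudly'
  Word 2: 'slow'
  Word 3: 'loudly'
  Word 4: 'hard'
  Word 5: 'mouse'
  Word 6: 'key'
  Word 7: 'farmer'
  Word 8: 'because'
  Word 9: 'opened'
  Word 10: 'green'
  Word 11: 'quickly'
  Word 12: 'chair'
  Word 13: 'broke'
Total words: 13

13


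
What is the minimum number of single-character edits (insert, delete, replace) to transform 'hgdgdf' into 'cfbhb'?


Building DP table for s1='hgdgdf' (len 6) and s2='cfbhb' (len 5):
       c  f  b  h  b
    0  1  2  3  4  5
  h 1  1  2  3  3  4
  g 2  2  2  3  4  4
  d 3  3  3  3  4  5
  g 4  4  4  4  4  5
  d 5  5  5  5  5  5
  f 6  6  5  6  6  6
Edit distance = dp[6][5] = 6

6


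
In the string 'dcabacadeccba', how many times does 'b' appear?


Scanning 'dcabacadeccba' for 'b':
  Position 3: 'b' -> MATCH (count: 1)
  Position 11: 'b' -> MATCH (count: 2)
Total occurrences of 'b': 2

2


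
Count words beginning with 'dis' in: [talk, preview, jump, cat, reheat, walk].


Checking each word for prefix 'dis':
  'talk' -> no (count: 0)
  'preview' -> no (count: 0)
  'jump' -> no (count: 0)
  'cat' -> no (count: 0)
  'reheat' -> no (count: 0)
  'walk' -> no (count: 0)
Total with prefix 'dis': 0

0


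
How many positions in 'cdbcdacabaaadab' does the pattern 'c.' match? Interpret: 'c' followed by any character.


Pattern: c. means 'c' followed by any character.
Scanning 'cdbcdacabaaadab' position-by-position:
  Pos 0: window 'cd' -> MATCH
  Pos 1: window 'db' -> no
  Pos 2: window 'bc' -> no
  Pos 3: window 'cd' -> MATCH
  Pos 4: window 'da' -> no
  Pos 5: window 'ac' -> no
  Pos 6: window 'ca' -> MATCH
  Pos 7: window 'ab' -> no
  Pos 8: window 'ba' -> no
  Pos 9: window 'aa' -> no
  Pos 10: window 'aa' -> no
  Pos 11: window 'ad' -> no
  Pos 12: window 'da' -> no
  Pos 13: window 'ab' -> no
  Pos 14: window 'b' -> no
Total matches: 3

3


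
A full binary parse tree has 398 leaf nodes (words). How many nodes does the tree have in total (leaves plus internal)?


Leaf nodes (terminals): 398
Internal nodes = n - 1 = 398 - 1 = 397
Total = leaves + internal = 398 + 397 = 795

795


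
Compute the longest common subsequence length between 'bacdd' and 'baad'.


DP table for LCS of 'bacdd' and 'baad':
       b  a  a  d
    0  0  0  0  0
  b 0  1  1  1  1
  a 0  1  2  2  2
  c 0  1  2  2  2
  d 0  1  2  2  3
  d 0  1  2  2  3
LCS: 'bad'
LCS length = 3

3


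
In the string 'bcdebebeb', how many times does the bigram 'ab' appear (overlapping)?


Scanning 'bcdebebeb' for bigram 'ab':
  Position 0: 'bc' -> no
  Position 1: 'cd' -> no
  Position 2: 'de' -> no
  Position 3: 'eb' -> no
  Position 4: 'be' -> no
  Position 5: 'eb' -> no
  Position 6: 'be' -> no
  Position 7: 'eb' -> no
Total matches: 0

0


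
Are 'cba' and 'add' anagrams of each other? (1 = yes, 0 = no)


Sort characters of 'cba': 'abc'
Sort characters of 'add': 'add'
Sorted forms differ -> they are NOT anagrams
Result: 0

0


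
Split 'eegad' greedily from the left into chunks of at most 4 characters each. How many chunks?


'eegad' has 5 characters.
Chunking with max size 4:
  Chunk 1: 'eega' (positions 0-3)
  Chunk 2: 'd' (positions 4-4)
Total chunks: ceil(5 / 4) = 2

2


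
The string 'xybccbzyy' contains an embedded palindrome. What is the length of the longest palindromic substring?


Scanning 'xybccbzyy' for palindromic substrings.
Substring at positions 2-5: 'bccb'.
Check: reverse('bccb') = 'bccb' -> palindrome confirmed.
Neighbouring characters ('y' / 'z') break symmetry, so it cannot extend further.
No longer palindromic substring exists; longest length = 4

4


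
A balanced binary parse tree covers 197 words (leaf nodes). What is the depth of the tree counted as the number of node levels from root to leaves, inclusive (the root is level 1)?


In a balanced binary tree with n leaves the deepest leaf is ceil(log2(n)) edges below the root,
so counting node levels inclusive of root and leaves gives ceil(log2(n)) + 1 levels.
log2(197) = 7.6221
ceil(7.6221) = 8
levels = 8 + 1 = 9

9


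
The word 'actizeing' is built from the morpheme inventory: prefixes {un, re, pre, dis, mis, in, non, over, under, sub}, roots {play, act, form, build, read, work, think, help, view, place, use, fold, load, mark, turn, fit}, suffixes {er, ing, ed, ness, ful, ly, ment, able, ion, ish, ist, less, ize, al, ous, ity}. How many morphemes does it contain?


Segmenting 'actizeing' against the inventory:
  'act' -> root (morpheme 1)
  'ize' -> suffix (morpheme 2)
  'ing' -> suffix (morpheme 3)
Total morphemes: 3

3


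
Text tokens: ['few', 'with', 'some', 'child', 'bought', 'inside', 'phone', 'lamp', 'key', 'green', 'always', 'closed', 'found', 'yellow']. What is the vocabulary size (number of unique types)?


Listing all tokens and tracking unique types:
  Token 1: 'few' -> NEW (unique so far: 1)
  Token 2: 'with' -> NEW (unique so far: 2)
  Token 3: 'some' -> NEW (unique so far: 3)
  Token 4: 'child' -> NEW (unique so far: 4)
  Token 5: 'bought' -> NEW (unique so far: 5)
  Token 6: 'inside' -> NEW (unique so far: 6)
  Token 7: 'phone' -> NEW (unique so far: 7)
  Token 8: 'lamp' -> NEW (unique so far: 8)
  Token 9: 'key' -> NEW (unique so far: 9)
  Token 10: 'green' -> NEW (unique so far: 10)
  Token 11: 'always' -> NEW (unique so far: 11)
  Token 12: 'closed' -> NEW (unique so far: 12)
  Token 13: 'found' -> NEW (unique so far: 13)
  Token 14: 'yellow' -> NEW (unique so far: 14)
Unique types: ('always', 'bought', 'child', 'closed', 'few', 'found', 'green', 'inside', 'key', 'lamp', 'phone', 'some', 'with', 'yellow')
Vocabulary size: 14

14


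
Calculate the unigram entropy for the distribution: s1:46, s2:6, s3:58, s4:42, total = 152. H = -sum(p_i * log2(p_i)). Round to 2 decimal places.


Computing entropy H = -sum(p_i * log2(p_i)):
  s1: p = 46/152 = 0.3026, -p*log2(p) = 0.5218
  s2: p = 6/152 = 0.0395, -p*log2(p) = 0.1841
  s3: p = 58/152 = 0.3816, -p*log2(p) = 0.5304
  s4: p = 42/152 = 0.2763, -p*log2(p) = 0.5127
H = sum of terms = 1.7490
Rounded to 2 decimals: 1.75

1.75


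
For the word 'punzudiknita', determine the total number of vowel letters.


Scanning each character of 'punzudiknita':
  Position 1: 'p' -> consonant (running count: 0)
  Position 2: 'u' -> vowel (running count: 1)
  Position 3: 'n' -> consonant (running count: 1)
  Position 4: 'z' -> consonant (running count: 1)
  Position 5: 'u' -> vowel (running count: 2)
  Position 6: 'd' -> consonant (running count: 2)
  Position 7: 'i' -> vowel (running count: 3)
  Position 8: 'k' -> consonant (running count: 3)
  Position 9: 'n' -> consonant (running count: 3)
  Position 10: 'i' -> vowel (running count: 4)
  Position 11: 't' -> consonant (running count: 4)
  Position 12: 'a' -> vowel (running count: 5)
Total vowels: 5

5


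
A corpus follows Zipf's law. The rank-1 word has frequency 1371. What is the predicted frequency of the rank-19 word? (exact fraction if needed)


Zipf's law: freq(rank) = f1 / rank
f1 = 1371, rank = 19
freq = 1371 / 19
GCD(1371, 19) = 1
Simplified: 1371/19

1371/19


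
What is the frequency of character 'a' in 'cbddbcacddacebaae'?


Scanning 'cbddbcacddacebaae' for 'a':
  Position 6: 'a' -> MATCH (count: 1)
  Position 10: 'a' -> MATCH (count: 2)
  Position 14: 'a' -> MATCH (count: 3)
  Position 15: 'a' -> MATCH (count: 4)
Total occurrences of 'a': 4

4


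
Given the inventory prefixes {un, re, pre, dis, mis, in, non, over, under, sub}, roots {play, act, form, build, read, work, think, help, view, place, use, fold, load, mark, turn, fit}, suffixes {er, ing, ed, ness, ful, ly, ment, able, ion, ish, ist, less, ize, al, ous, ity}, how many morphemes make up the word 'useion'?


Segmenting 'useion' against the inventory:
  'use' -> root (morpheme 1)
  'ion' -> suffix (morpheme 2)
Total morphemes: 2

2


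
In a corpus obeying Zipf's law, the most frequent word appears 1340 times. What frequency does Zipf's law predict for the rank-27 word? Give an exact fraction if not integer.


Zipf's law: freq(rank) = f1 / rank
f1 = 1340, rank = 27
freq = 1340 / 27
GCD(1340, 27) = 1
Simplified: 1340/27

1340/27


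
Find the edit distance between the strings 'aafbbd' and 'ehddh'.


Building DP table for s1='aafbbd' (len 6) and s2='ehddh' (len 5):
       e  h  d  d  h
    0  1  2  3  4  5
  a 1  1  2  3  4  5
  a 2  2  2  3  4  5
  f 3  3  3  3  4  5
  b 4  4  4  4  4  5
  b 5  5  5  5  5  5
  d 6  6  6  5  5  6
Edit distance = dp[6][5] = 6

6


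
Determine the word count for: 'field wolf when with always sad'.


Counting words by splitting on spaces:
  Word 1: 'field'
  Word 2: 'wolf'
  Word 3: 'when'
  Word 4: 'with'
  Word 5: 'always'
  Word 6: 'sad'
Total words: 6

6


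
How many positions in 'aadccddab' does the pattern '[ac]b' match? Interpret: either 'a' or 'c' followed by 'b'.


Pattern: [ac]b means either 'a' or 'c' followed by 'b'.
Scanning 'aadccddab' position-by-position:
  Pos 0: window 'aa' -> no
  Pos 1: window 'ad' -> no
  Pos 2: window 'dc' -> no
  Pos 3: window 'cc' -> no
  Pos 4: window 'cd' -> no
  Pos 5: window 'dd' -> no
  Pos 6: window 'da' -> no
  Pos 7: window 'ab' -> MATCH
  Pos 8: window 'b' -> no
Total matches: 1

1


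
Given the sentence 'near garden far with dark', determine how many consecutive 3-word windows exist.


Word trigrams from [5] words:
  Trigram 1: (near garden far)
  Trigram 2: (garden far with)
  Trigram 3: (far with dark)
Total word trigrams: 5 - 2 = 3

3


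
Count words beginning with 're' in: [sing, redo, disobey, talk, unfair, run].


Checking each word for prefix 're':
  'sing' -> no (count: 0)
  'redo' -> YES, starts with 're' (count: 1)
  'disobey' -> no (count: 1)
  'talk' -> no (count: 1)
  'unfair' -> no (count: 1)
  'run' -> no (count: 1)
Total with prefix 're': 1

1


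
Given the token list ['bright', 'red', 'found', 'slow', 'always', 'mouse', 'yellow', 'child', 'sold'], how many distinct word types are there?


Listing all tokens and tracking unique types:
  Token 1: 'bright' -> NEW (unique so far: 1)
  Token 2: 'red' -> NEW (unique so far: 2)
  Token 3: 'found' -> NEW (unique so far: 3)
  Token 4: 'slow' -> NEW (unique so far: 4)
  Token 5: 'always' -> NEW (unique so far: 5)
  Token 6: 'mouse' -> NEW (unique so far: 6)
  Token 7: 'yellow' -> NEW (unique so far: 7)
  Token 8: 'child' -> NEW (unique so far: 8)
  Token 9: 'sold' -> NEW (unique so far: 9)
Unique types: ('always', 'bright', 'child', 'found', 'mouse', 'red', 'slow', 'sold', 'yellow')
Vocabulary size: 9

9


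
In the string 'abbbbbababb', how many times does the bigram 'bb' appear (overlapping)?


Scanning 'abbbbbababb' for bigram 'bb':
  Position 0: 'ab' -> no
  Position 1: 'bb' -> MATCH
  Position 2: 'bb' -> MATCH
  Position 3: 'bb' -> MATCH
  Position 4: 'bb' -> MATCH
  Position 5: 'ba' -> no
  Position 6: 'ab' -> no
  Position 7: 'ba' -> no
  Position 8: 'ab' -> no
  Position 9: 'bb' -> MATCH
Total matches: 5

5


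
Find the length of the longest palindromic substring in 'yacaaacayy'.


Scanning 'yacaaacayy' for palindromic substrings.
Substring at positions 0-8: 'yacaaacay'.
Check: reverse('yacaaacay') = 'yacaaacay' -> palindrome confirmed.
Neighbouring characters ('-' / 'y') break symmetry, so it cannot extend further.
No longer palindromic substring exists; longest length = 9

9


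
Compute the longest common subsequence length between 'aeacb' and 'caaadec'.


DP table for LCS of 'aeacb' and 'caaadec':
       c  a  a  a  d  e  c
    0  0  0  0  0  0  0  0
  a 0  0  1  1  1  1  1  1
  e 0  0  1  1  1  1  2  2
  a 0  0  1  2  2  2  2  2
  c 0  1  1  2  2  2  2  3
  b 0  1  1  2  2  2  2  3
LCS: 'aec'
LCS length = 3

3


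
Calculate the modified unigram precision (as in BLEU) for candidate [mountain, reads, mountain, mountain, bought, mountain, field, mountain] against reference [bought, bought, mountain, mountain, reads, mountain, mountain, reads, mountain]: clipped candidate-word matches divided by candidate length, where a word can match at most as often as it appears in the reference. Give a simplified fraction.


Reference word counts: {'bought': 2, 'mountain': 5, 'reads': 2}
Checking each candidate word (with clipping):
  'mountain' -> in reference (ref count 5, used 1/5) -> match (matches: 1)
  'reads' -> in reference (ref count 2, used 1/2) -> match (matches: 2)
  'mountain' -> in reference (ref count 5, used 2/5) -> match (matches: 3)
  'mountain' -> in reference (ref count 5, used 3/5) -> match (matches: 4)
  'bought' -> in reference (ref count 2, used 1/2) -> match (matches: 5)
  'mountain' -> in reference (ref count 5, used 4/5) -> match (matches: 6)
  'field' -> not in reference -> no match (matches: 6)
  'mountain' -> in reference (ref count 5, used 5/5) -> match (matches: 7)
Clipped matches: 7, Candidate length: 8
Precision = 7/8

7/8


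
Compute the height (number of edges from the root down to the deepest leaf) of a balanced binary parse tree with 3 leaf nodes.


In a balanced binary tree with n leaves the deepest leaf is ceil(log2(n)) edges below the root.
log2(3) = 1.5850
ceil(1.5850) = 2
height (edges) = 2

2


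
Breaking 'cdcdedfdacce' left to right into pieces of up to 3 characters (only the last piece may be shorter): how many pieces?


'cdcdedfdacce' has 12 characters.
Chunking with max size 3:
  Chunk 1: 'cdc' (positions 0-2)
  Chunk 2: 'ded' (positions 3-5)
  Chunk 3: 'fda' (positions 6-8)
  Chunk 4: 'cce' (positions 9-11)
Total chunks: ceil(12 / 3) = 4

4


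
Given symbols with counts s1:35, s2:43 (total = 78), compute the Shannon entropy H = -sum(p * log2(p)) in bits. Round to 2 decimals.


Computing entropy H = -sum(p_i * log2(p_i)):
  s1: p = 35/78 = 0.4487, -p*log2(p) = 0.5188
  s2: p = 43/78 = 0.5513, -p*log2(p) = 0.4736
H = sum of terms = 0.9924
Rounded to 2 decimals: 0.99

0.99


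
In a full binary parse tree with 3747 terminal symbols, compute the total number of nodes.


Leaf nodes (terminals): 3747
Internal nodes = n - 1 = 3747 - 1 = 3746
Total = leaves + internal = 3747 + 3746 = 7493

7493


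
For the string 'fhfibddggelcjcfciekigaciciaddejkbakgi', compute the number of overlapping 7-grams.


String 'fhfibddggelcjcfciekigaciciaddejkbakgi' has length L = 37.
Number of overlapping n-grams = L - n + 1
Substituting: 37 - 7 + 1 = 31

31


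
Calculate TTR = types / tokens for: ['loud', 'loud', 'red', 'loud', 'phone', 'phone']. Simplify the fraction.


Tokens: 6
Unique types: ('loud', 'phone', 'red') = 3
TTR = 3/6
Simplify: divide both by 3 -> 1/2
TTR = 1/2

1/2


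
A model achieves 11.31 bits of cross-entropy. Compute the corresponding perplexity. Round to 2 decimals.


Perplexity formula: PP = 2^H
H = 11.31
PP = 2^11.31
Decompose: 2^11.31 = 2^11 * 2^0.31
2^11 = 2048, 2^0.31 ~ 1.2397077
PP ~ 2048 * 1.2397077 = 2538.9213696
Rounded to 2 decimals: 2538.92

2538.92


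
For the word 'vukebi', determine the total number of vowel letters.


Scanning each character of 'vukebi':
  Position 1: 'v' -> consonant (running count: 0)
  Position 2: 'u' -> vowel (running count: 1)
  Position 3: 'k' -> consonant (running count: 1)
  Position 4: 'e' -> vowel (running count: 2)
  Position 5: 'b' -> consonant (running count: 2)
  Position 6: 'i' -> vowel (running count: 3)
Total vowels: 3

3


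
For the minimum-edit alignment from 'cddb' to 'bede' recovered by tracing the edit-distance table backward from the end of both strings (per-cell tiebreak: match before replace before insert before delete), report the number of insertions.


Edit distance = 3. Backtracking from cell (4, 4) with preference match > replace > insert > delete,
then listing the resulting alignment 'cddb' -> 'bede' left to right:
  Step 1: replace c->b
  Step 2: replace d->e
  Step 3: keep 'd'
  Step 4: replace b->e
Total insertions: 0

0


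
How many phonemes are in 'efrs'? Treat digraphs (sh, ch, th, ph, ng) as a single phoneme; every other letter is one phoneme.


Parsing 'efrs' greedily, digraphs first:
  'e' -> vowel phoneme (phonemes so far: 1)
  'f' -> consonant phoneme (phonemes so far: 2)
  'r' -> consonant phoneme (phonemes so far: 3)
  's' -> consonant phoneme (phonemes so far: 4)
Total phonemes: 4

4


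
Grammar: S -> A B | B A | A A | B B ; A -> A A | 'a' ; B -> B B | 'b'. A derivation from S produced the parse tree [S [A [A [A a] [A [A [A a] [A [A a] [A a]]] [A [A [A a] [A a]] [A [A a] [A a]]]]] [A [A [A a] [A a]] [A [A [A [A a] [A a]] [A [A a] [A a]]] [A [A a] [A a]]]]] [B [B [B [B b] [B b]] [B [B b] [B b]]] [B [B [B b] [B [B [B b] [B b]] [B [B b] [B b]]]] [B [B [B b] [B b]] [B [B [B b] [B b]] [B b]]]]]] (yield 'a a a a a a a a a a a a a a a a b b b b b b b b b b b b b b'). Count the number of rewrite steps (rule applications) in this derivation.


Every bracketed nonterminal node [X ...] in the tree is produced by exactly one rule application.
Reading the tree off as a leftmost derivation:
  Step 1: S  =>  A B   (applied S -> A B)
  Step 2: A B  =>  A A B   (applied A -> A A)
  Step 3: A A B  =>  A A A B   (applied A -> A A)
  Step 4: A A A B  =>  a A A B   (applied A -> a)
  Step 5: a A A B  =>  a A A A B   (applied A -> A A)
  Step 6: a A A A B  =>  a A A A A B   (applied A -> A A)
  Step 7: a A A A A B  =>  a a A A A B   (applied A -> a)
  Step 8: a a A A A B  =>  a a A A A A B   (applied A -> A A)
  Step 9: a a A A A A B  =>  a a a A A A B   (applied A -> a)
  Step 10: a a a A A A B  =>  a a a a A A B   (applied A -> a)
  Step 11: a a a a A A B  =>  a a a a A A A B   (applied A -> A A)
  Step 12: a a a a A A A B  =>  a a a a A A A A B   (applied A -> A A)
  Step 13: a a a a A A A A B  =>  a a a a a A A A B   (applied A -> a)
  Step 14: a a a a a A A A B  =>  a a a a a a A A B   (applied A -> a)
  Step 15: a a a a a a A A B  =>  a a a a a a A A A B   (applied A -> A A)
  Step 16: a a a a a a A A A B  =>  a a a a a a a A A B   (applied A -> a)
  Step 17: a a a a a a a A A B  =>  a a a a a a a a A B   (applied A -> a)
  Step 18: a a a a a a a a A B  =>  a a a a a a a a A A B   (applied A -> A A)
  Step 19: a a a a a a a a A A B  =>  a a a a a a a a A A A B   (applied A -> A A)
  Step 20: a a a a a a a a A A A B  =>  a a a a a a a a a A A B   (applied A -> a)
  Step 21: a a a a a a a a a A A B  =>  a a a a a a a a a a A B   (applied A -> a)
  Step 22: a a a a a a a a a a A B  =>  a a a a a a a a a a A A B   (applied A -> A A)
  Step 23: a a a a a a a a a a A A B  =>  a a a a a a a a a a A A A B   (applied A -> A A)
  Step 24: a a a a a a a a a a A A A B  =>  a a a a a a a a a a A A A A B   (applied A -> A A)
  Step 25: a a a a a a a a a a A A A A B  =>  a a a a a a a a a a a A A A B   (applied A -> a)
  Step 26: a a a a a a a a a a a A A A B  =>  a a a a a a a a a a a a A A B   (applied A -> a)
  Step 27: a a a a a a a a a a a a A A B  =>  a a a a a a a a a a a a A A A B   (applied A -> A A)
  Step 28: a a a a a a a a a a a a A A A B  =>  a a a a a a a a a a a a a A A B   (applied A -> a)
  Step 29: a a a a a a a a a a a a a A A B  =>  a a a a a a a a a a a a a a A B   (applied A -> a)
  Step 30: a a a a a a a a a a a a a a A B  =>  a a a a a a a a a a a a a a A A B   (applied A -> A A)
  Step 31: a a a a a a a a a a a a a a A A B  =>  a a a a a a a a a a a a a a a A B   (applied A -> a)
  Step 32: a a a a a a a a a a a a a a a A B  =>  a a a a a a a a a a a a a a a a B   (applied A -> a)
  Step 33: a a a a a a a a a a a a a a a a B  =>  a a a a a a a a a a a a a a a a B B   (applied B -> B B)
  Step 34: a a a a a a a a a a a a a a a a B B  =>  a a a a a a a a a a a a a a a a B B B   (applied B -> B B)
  Step 35: a a a a a a a a a a a a a a a a B B B  =>  a a a a a a a a a a a a a a a a B B B B   (applied B -> B B)
  Step 36: a a a a a a a a a a a a a a a a B B B B  =>  a a a a a a a a a a a a a a a a b B B B   (applied B -> b)
  Step 37: a a a a a a a a a a a a a a a a b B B B  =>  a a a a a a a a a a a a a a a a b b B B   (applied B -> b)
  Step 38: a a a a a a a a a a a a a a a a b b B B  =>  a a a a a a a a a a a a a a a a b b B B B   (applied B -> B B)
  Step 39: a a a a a a a a a a a a a a a a b b B B B  =>  a a a a a a a a a a a a a a a a b b b B B   (applied B -> b)
  Step 40: a a a a a a a a a a a a a a a a b b b B B  =>  a a a a a a a a a a a a a a a a b b b b B   (applied B -> b)
  Step 41: a a a a a a a a a a a a a a a a b b b b B  =>  a a a a a a a a a a a a a a a a b b b b B B   (applied B -> B B)
  Step 42: a a a a a a a a a a a a a a a a b b b b B B  =>  a a a a a a a a a a a a a a a a b b b b B B B   (applied B -> B B)
  Step 43: a a a a a a a a a a a a a a a a b b b b B B B  =>  a a a a a a a a a a a a a a a a b b b b b B B   (applied B -> b)
  Step 44: a a a a a a a a a a a a a a a a b b b b b B B  =>  a a a a a a a a a a a a a a a a b b b b b B B B   (applied B -> B B)
  Step 45: a a a a a a a a a a a a a a a a b b b b b B B B  =>  a a a a a a a a a a a a a a a a b b b b b B B B B   (applied B -> B B)
  Step 46: a a a a a a a a a a a a a a a a b b b b b B B B B  =>  a a a a a a a a a a a a a a a a b b b b b b B B B   (applied B -> b)
  Step 47: a a a a a a a a a a a a a a a a b b b b b b B B B  =>  a a a a a a a a a a a a a a a a b b b b b b b B B   (applied B -> b)
  Step 48: a a a a a a a a a a a a a a a a b b b b b b b B B  =>  a a a a a a a a a a a a a a a a b b b b b b b B B B   (applied B -> B B)
  Step 49: a a a a a a a a a a a a a a a a b b b b b b b B B B  =>  a a a a a a a a a a a a a a a a b b b b b b b b B B   (applied B -> b)
  Step 50: a a a a a a a a a a a a a a a a b b b b b b b b B B  =>  a a a a a a a a a a a a a a a a b b b b b b b b b B   (applied B -> b)
  Step 51: a a a a a a a a a a a a a a a a b b b b b b b b b B  =>  a a a a a a a a a a a a a a a a b b b b b b b b b B B   (applied B -> B B)
  Step 52: a a a a a a a a a a a a a a a a b b b b b b b b b B B  =>  a a a a a a a a a a a a a a a a b b b b b b b b b B B B   (applied B -> B B)
  Step 53: a a a a a a a a a a a a a a a a b b b b b b b b b B B B  =>  a a a a a a a a a a a a a a a a b b b b b b b b b b B B   (applied B -> b)
  Step 54: a a a a a a a a a a a a a a a a b b b b b b b b b b B B  =>  a a a a a a a a a a a a a a a a b b b b b b b b b b b B   (applied B -> b)
  Step 55: a a a a a a a a a a a a a a a a b b b b b b b b b b b B  =>  a a a a a a a a a a a a a a a a b b b b b b b b b b b B B   (applied B -> B B)
  Step 56: a a a a a a a a a a a a a a a a b b b b b b b b b b b B B  =>  a a a a a a a a a a a a a a a a b b b b b b b b b b b B B B   (applied B -> B B)
  Step 57: a a a a a a a a a a a a a a a a b b b b b b b b b b b B B B  =>  a a a a a a a a a a a a a a a a b b b b b b b b b b b b B B   (applied B -> b)
  Step 58: a a a a a a a a a a a a a a a a b b b b b b b b b b b b B B  =>  a a a a a a a a a a a a a a a a b b b b b b b b b b b b b B   (applied B -> b)
  Step 59: a a a a a a a a a a a a a a a a b b b b b b b b b b b b b B  =>  a a a a a a a a a a a a a a a a b b b b b b b b b b b b b b   (applied B -> b)
Final yield: a a a a a a a a a a a a a a a a b b b b b b b b b b b b b b
Total rewrite steps: 59

59
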